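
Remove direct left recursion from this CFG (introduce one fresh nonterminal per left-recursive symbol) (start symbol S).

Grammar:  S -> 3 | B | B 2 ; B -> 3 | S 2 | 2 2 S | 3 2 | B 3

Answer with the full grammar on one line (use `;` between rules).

S -> 3 | B | B 2; B -> 3 B' | S 2 B' | 2 2 S B' | 3 2 B'; B' -> 3 B' | ε

B is directly left-recursive.
For B: α = {3}, β = {3, S 2, 2 2 S, 3 2}. Rewrite as B → β B' and B' → α B' | ε.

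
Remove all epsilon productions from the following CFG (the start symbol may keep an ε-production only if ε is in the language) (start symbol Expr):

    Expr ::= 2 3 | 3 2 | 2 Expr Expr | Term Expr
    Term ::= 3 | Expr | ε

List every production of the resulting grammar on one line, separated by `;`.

Expr ::= 2 3 | 3 2 | 2 Expr Expr | Term Expr; Term ::= 3 | Expr

Nullable nonterminals: {Term}.
ε ∉ L(G), so no ε-production is kept.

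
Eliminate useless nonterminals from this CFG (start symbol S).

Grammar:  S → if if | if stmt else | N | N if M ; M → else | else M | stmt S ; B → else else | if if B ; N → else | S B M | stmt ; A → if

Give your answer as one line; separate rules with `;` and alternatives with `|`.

S → if if | if stmt else | N | N if M; M → else | else M | stmt S; B → else else | if if B; N → else | S B M | stmt

Generating nonterminals: {A, B, M, N, S}.
Reachable from S after that: {B, M, N, S}.
Removed useless symbols: {A} and every production mentioning them.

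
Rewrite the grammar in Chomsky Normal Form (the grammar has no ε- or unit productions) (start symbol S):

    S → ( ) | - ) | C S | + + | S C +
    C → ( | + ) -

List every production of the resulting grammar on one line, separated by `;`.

S → X1 X2 | X3 X2 | C S | X4 X4 | S Y1; C → ( | X4 Y2; X1 → (; X2 → ); X3 → -; X4 → +; Y1 → C X4; Y2 → X2 X3

Introduce a nonterminal for each terminal appearing in a rule of length ≥ 2: X1 → (, X2 → ), X3 → -, X4 → +.
Binarize each right-hand side of length ≥ 3 by chaining fresh nonterminals (Y1, Y2, …): affected rules were S → S C X4; C → X4 X2 X3.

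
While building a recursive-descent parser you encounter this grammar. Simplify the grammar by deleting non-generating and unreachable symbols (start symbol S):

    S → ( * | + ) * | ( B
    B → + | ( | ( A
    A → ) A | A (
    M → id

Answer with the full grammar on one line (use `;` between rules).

S → ( * | + ) * | ( B; B → + | (

Generating nonterminals: {B, M, S}.
Reachable from S after that: {B, S}.
Removed useless symbols: {A, M} and every production mentioning them.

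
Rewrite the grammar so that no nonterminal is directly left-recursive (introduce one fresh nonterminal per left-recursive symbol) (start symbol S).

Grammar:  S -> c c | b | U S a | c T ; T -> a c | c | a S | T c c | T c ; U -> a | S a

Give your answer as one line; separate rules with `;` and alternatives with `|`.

S -> c c | b | U S a | c T; T -> a c T' | c T' | a S T'; U -> a | S a; T' -> c c T' | c T' | ε

Left recursion appears on T.
For T: α = {c c, c}, β = {a c, c, a S}. Rewrite as T → β T' and T' → α T' | ε.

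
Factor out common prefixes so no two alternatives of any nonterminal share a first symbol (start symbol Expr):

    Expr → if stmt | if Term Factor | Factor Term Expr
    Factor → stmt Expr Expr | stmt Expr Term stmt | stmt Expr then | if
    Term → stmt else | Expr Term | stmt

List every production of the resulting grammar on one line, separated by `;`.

Expr → Factor Term Expr | if Expr1; Factor → if | stmt Expr Factor1; Term → Expr Term | stmt Term1; Expr1 → stmt | Term Factor; Factor1 → Expr | Term stmt | then; Term1 → else | ε

Expr has alternatives sharing prefix 'if': factor to Expr → if Expr1 with Expr1 → stmt | Term Factor.
Factor has alternatives sharing prefix 'stmt Expr': factor to Factor → stmt Expr Factor1 with Factor1 → Expr | Term stmt | then.
Term has alternatives sharing prefix 'stmt': factor to Term → stmt Term1 with Term1 → else | ε.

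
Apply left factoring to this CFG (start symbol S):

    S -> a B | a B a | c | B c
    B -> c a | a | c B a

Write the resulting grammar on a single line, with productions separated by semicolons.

S has alternatives sharing prefix 'a B': factor to S → a B S' with S' → ε | a.
B has alternatives sharing prefix 'c': factor to B → c B' with B' → a | B a.

S -> c | B c | a B S'; B -> a | c B'; S' -> epsilon | a; B' -> a | B a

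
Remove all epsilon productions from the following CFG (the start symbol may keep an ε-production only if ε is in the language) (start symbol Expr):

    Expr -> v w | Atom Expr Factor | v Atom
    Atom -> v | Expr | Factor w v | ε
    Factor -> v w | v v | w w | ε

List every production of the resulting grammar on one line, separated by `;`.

Expr -> v w | Atom Expr Factor | Atom Expr | Expr Factor | v Atom | v; Atom -> v | Expr | Factor w v | w v; Factor -> v w | v v | w w

Nullable nonterminals: {Atom, Factor}.
ε ∉ L(G), so no ε-production is kept.
Add the nullable-subset variants: Expr → Atom Expr Factor gives Atom Expr Factor | Atom Expr | Expr Factor. Expr → v Atom gives v Atom | v. Atom → Factor w v gives Factor w v | w v.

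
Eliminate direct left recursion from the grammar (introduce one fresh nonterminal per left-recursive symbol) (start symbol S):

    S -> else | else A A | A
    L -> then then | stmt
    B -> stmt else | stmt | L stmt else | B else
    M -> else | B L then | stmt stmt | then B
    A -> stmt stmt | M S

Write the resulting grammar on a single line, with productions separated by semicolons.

S -> else | else A A | A; L -> then then | stmt; B -> stmt else B' | stmt B' | L stmt else B'; M -> else | B L then | stmt stmt | then B; A -> stmt stmt | M S; B' -> else B' | ε

Left recursion appears on B.
For B: α = {else}, β = {stmt else, stmt, L stmt else}. Rewrite as B → β B' and B' → α B' | ε.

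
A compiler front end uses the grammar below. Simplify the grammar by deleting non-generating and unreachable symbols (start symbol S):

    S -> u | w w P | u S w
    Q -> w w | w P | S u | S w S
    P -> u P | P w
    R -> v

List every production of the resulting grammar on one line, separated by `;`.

Generating nonterminals: {Q, R, S}.
Reachable from S after that: {S}.
Removed useless symbols: {P, Q, R} and every production mentioning them.

S -> u | u S w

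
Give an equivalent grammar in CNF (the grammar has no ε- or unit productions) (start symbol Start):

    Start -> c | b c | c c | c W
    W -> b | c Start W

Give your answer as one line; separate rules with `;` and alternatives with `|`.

Introduce a nonterminal for each terminal appearing in a rule of length ≥ 2: X1 → b, X2 → c.
Binarize each right-hand side of length ≥ 3 by chaining fresh nonterminals (Y1, Y2, …): affected rules were W → X2 Start W.

Start -> c | X1 X2 | X2 X2 | X2 W; W -> b | X2 Y1; X1 -> b; X2 -> c; Y1 -> Start W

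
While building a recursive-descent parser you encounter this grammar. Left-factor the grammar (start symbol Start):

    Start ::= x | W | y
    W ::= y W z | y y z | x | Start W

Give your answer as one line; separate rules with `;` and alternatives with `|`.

W has alternatives sharing prefix 'y': factor to W → y W1 with W1 → W z | y z.

Start ::= x | W | y; W ::= x | Start W | y W1; W1 ::= W z | y z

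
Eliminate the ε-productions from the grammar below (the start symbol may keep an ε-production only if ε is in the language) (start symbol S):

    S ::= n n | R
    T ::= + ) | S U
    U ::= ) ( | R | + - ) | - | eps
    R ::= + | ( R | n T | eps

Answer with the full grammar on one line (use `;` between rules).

S ::= n n | R | ε; T ::= + ) | S U | S | U; U ::= ) ( | R | + - ) | -; R ::= + | ( R | ( | n T | n

Nullable nonterminals: {R, S, T, U}.
ε ∈ L(G) since S is nullable, so keep S → ε.
Add the nullable-subset variants: T → S U gives S U | S | U. R → ( R gives ( R | (. R → n T gives n T | n.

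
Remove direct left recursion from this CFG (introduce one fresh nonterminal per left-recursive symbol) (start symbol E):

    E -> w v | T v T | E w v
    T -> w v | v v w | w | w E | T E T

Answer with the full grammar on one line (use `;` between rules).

E -> w v E' | T v T E'; T -> w v T' | v v w T' | w T' | w E T'; E' -> w v E' | ε; T' -> E T T' | ε

Directly left-recursive nonterminals: E, T.
For E: α = {w v}, β = {w v, T v T}. Rewrite as E → β E' and E' → α E' | ε.
For T: α = {E T}, β = {w v, v v w, w, w E}. Rewrite as T → β T' and T' → α T' | ε.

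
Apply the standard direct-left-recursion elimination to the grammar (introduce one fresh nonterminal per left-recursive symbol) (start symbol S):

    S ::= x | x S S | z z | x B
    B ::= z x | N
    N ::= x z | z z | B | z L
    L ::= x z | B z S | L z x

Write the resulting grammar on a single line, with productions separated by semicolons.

Directly left-recursive nonterminal: L.
For L: α = {z x}, β = {x z, B z S}. Rewrite as L → β L' and L' → α L' | ε.

S ::= x | x S S | z z | x B; B ::= z x | N; N ::= x z | z z | B | z L; L ::= x z L' | B z S L'; L' ::= z x L' | ε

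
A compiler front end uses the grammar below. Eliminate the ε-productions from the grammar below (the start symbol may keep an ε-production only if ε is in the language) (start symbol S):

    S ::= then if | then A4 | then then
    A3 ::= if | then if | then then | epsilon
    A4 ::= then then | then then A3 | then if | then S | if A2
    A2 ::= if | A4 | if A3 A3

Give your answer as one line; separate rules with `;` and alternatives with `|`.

Nullable set = {A3}.
ε ∉ L(G), so no ε-production is kept.
For each production, add variants omitting each subset of nullable occurrences: A2 → if A3 A3 gives if A3 A3 | if A3.

S ::= then if | then A4 | then then; A3 ::= if | then if | then then; A4 ::= then then | then then A3 | then if | then S | if A2; A2 ::= if | A4 | if A3 A3 | if A3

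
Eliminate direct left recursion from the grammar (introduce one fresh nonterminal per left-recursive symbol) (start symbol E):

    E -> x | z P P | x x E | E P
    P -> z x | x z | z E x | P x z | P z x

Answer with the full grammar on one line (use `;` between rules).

Left recursion appears on E, P.
For E: α = {P}, β = {x, z P P, x x E}. Rewrite as E → β E' and E' → α E' | ε.
For P: α = {x z, z x}, β = {z x, x z, z E x}. Rewrite as P → β P' and P' → α P' | ε.

E -> x E' | z P P E' | x x E E'; P -> z x P' | x z P' | z E x P'; E' -> P E' | epsilon; P' -> x z P' | z x P' | epsilon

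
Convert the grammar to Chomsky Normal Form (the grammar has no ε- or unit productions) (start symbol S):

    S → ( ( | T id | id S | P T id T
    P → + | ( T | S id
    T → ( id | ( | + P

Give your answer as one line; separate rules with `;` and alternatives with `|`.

Introduce a nonterminal for each terminal appearing in a rule of length ≥ 2: X1 → (, X2 → id, X3 → +.
Binarize each right-hand side of length ≥ 3 by chaining fresh nonterminals (Y1, Y2, …): affected rules were S → P T X2 T.

S → X1 X1 | T X2 | X2 S | P Y1; P → + | X1 T | S X2; T → X1 X2 | ( | X3 P; X1 → (; X2 → id; X3 → +; Y1 → T Y2; Y2 → X2 T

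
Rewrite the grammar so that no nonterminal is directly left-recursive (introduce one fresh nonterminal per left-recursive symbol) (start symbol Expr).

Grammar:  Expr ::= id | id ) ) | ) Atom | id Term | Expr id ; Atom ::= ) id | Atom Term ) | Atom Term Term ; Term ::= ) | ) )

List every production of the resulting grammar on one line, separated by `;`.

Directly left-recursive nonterminals: Expr, Atom.
For Expr: α = {id}, β = {id, id ) ), ) Atom, id Term}. Rewrite as Expr → β Expr1 and Expr1 → α Expr1 | ε.
For Atom: α = {Term ), Term Term}, β = {) id}. Rewrite as Atom → β Atom1 and Atom1 → α Atom1 | ε.

Expr ::= id Expr1 | id ) ) Expr1 | ) Atom Expr1 | id Term Expr1; Atom ::= ) id Atom1; Term ::= ) | ) ); Expr1 ::= id Expr1 | ε; Atom1 ::= Term ) Atom1 | Term Term Atom1 | ε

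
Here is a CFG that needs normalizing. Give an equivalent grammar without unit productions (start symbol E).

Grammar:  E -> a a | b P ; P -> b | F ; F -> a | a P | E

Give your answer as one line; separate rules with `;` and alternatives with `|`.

Unit pairs: F ⇒* {E}; P ⇒* {E, F}.
Replace each nonterminal's rules with the union of the non-unit rules of every nonterminal it unit-derives.

E -> a a | b P; P -> a a | b P | a | a P | b; F -> a a | b P | a | a P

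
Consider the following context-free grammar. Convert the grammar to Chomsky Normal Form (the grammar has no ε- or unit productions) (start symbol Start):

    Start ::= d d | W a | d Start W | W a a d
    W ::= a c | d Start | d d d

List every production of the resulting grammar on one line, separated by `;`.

Introduce a nonterminal for each terminal appearing in a rule of length ≥ 2: X1 → d, X2 → a, X3 → c.
Binarize each right-hand side of length ≥ 3 by chaining fresh nonterminals (Y1, Y2, …): affected rules were Start → X1 Start W; Start → W X2 X2 X1; W → X1 X1 X1.

Start ::= X1 X1 | W X2 | X1 Y1 | W Y2; W ::= X2 X3 | X1 Start | X1 Y4; X1 ::= d; X2 ::= a; X3 ::= c; Y1 ::= Start W; Y2 ::= X2 Y3; Y3 ::= X2 X1; Y4 ::= X1 X1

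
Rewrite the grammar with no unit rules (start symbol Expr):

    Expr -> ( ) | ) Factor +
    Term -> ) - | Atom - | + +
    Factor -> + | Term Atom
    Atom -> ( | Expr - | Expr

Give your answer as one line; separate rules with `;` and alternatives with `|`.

Unit pairs: Atom ⇒* {Expr}.
For every A with A ⇒* B via unit rules, add B's non-unit alternatives to A; then delete every rule of the form X → Y.

Expr -> ( ) | ) Factor +; Term -> ) - | Atom - | + +; Factor -> + | Term Atom; Atom -> ( | Expr - | ( ) | ) Factor +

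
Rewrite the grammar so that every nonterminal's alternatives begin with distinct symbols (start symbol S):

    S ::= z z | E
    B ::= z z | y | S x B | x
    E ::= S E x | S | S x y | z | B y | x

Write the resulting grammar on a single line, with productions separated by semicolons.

E has alternatives sharing prefix 'S': factor to E → S E' with E' → E x | ε | x y.

S ::= z z | E; B ::= z z | y | S x B | x; E ::= z | B y | x | S E'; E' ::= E x | ε | x y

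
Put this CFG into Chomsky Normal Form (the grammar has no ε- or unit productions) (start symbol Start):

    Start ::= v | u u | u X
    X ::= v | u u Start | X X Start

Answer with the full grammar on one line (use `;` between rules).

Start ::= v | X1 X1 | X1 X; X ::= v | X1 Y1 | X Y2; X1 ::= u; Y1 ::= X1 Start; Y2 ::= X Start

Introduce a nonterminal for each terminal appearing in a rule of length ≥ 2: X1 → u.
Binarize each right-hand side of length ≥ 3 by chaining fresh nonterminals (Y1, Y2, …): affected rules were X → X1 X1 Start; X → X X Start.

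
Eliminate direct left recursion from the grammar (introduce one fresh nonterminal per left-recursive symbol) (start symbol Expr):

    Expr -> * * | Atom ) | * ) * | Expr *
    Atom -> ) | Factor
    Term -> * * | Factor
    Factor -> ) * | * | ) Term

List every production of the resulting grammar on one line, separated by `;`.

Expr is directly left-recursive.
For Expr: α = {*}, β = {* *, Atom ), * ) *}. Rewrite as Expr → β Expr1 and Expr1 → α Expr1 | ε.

Expr -> * * Expr1 | Atom ) Expr1 | * ) * Expr1; Atom -> ) | Factor; Term -> * * | Factor; Factor -> ) * | * | ) Term; Expr1 -> * Expr1 | epsilon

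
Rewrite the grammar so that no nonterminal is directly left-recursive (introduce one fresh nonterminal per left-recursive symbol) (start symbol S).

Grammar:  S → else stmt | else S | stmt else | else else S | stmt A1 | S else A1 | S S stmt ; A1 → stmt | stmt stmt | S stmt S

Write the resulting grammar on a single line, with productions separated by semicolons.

S is directly left-recursive.
For S: α = {else A1, S stmt}, β = {else stmt, else S, stmt else, else else S, stmt A1}. Rewrite as S → β S' and S' → α S' | ε.

S → else stmt S' | else S S' | stmt else S' | else else S S' | stmt A1 S'; A1 → stmt | stmt stmt | S stmt S; S' → else A1 S' | S stmt S' | ε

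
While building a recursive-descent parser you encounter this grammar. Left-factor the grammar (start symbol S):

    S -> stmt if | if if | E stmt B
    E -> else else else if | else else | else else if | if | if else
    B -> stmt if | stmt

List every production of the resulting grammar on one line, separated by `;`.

S -> stmt if | if if | E stmt B; E -> else else E' | if E''; B -> stmt B'; E' -> else if | ε | if; E'' -> ε | else; B' -> if | ε

E has alternatives sharing prefix 'else else': factor to E → else else E' with E' → else if | ε | if.
E has alternatives sharing prefix 'if': factor to E → if E'' with E'' → ε | else.
B has alternatives sharing prefix 'stmt': factor to B → stmt B' with B' → if | ε.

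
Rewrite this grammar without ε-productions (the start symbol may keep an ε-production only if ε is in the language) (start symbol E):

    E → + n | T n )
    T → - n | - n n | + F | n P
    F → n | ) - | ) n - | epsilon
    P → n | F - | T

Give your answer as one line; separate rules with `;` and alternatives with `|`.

Nullable nonterminals: {F}.
ε ∉ L(G), so no ε-production is kept.
For each production, add variants omitting each subset of nullable occurrences: T → + F gives + F | +. P → F - gives F - | -.

E → + n | T n ); T → - n | - n n | + F | + | n P; F → n | ) - | ) n -; P → n | F - | - | T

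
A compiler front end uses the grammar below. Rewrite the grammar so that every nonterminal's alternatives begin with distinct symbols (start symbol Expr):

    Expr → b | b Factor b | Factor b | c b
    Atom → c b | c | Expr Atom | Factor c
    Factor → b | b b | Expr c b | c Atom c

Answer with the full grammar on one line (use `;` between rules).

Expr has alternatives sharing prefix 'b': factor to Expr → b Expr1 with Expr1 → ε | Factor b.
Atom has alternatives sharing prefix 'c': factor to Atom → c Atom1 with Atom1 → b | ε.
Factor has alternatives sharing prefix 'b': factor to Factor → b Factor1 with Factor1 → ε | b.

Expr → Factor b | c b | b Expr1; Atom → Expr Atom | Factor c | c Atom1; Factor → Expr c b | c Atom c | b Factor1; Expr1 → ε | Factor b; Atom1 → b | ε; Factor1 → ε | b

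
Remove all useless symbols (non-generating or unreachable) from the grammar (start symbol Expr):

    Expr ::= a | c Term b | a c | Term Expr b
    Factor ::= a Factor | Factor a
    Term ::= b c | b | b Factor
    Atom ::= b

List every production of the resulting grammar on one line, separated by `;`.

Generating nonterminals: {Atom, Expr, Term}.
Reachable from Expr after that: {Expr, Term}.
Removed useless symbols: {Atom, Factor} and every production mentioning them.

Expr ::= a | c Term b | a c | Term Expr b; Term ::= b c | b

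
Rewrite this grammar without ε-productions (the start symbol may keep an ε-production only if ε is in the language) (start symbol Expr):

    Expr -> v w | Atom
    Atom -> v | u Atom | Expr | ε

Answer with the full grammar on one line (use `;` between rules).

The nullable symbols are {Atom, Expr}.
ε ∈ L(G) since Expr is nullable, so keep Expr → ε.
Expand every rule over subsets of its nullable positions: Atom → u Atom gives u Atom | u.

Expr -> v w | Atom | ε; Atom -> v | u Atom | u | Expr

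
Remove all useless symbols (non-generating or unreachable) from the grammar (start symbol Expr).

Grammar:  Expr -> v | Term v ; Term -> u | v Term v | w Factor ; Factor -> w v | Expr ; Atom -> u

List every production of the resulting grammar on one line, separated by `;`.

Expr -> v | Term v; Term -> u | v Term v | w Factor; Factor -> w v | Expr

Generating nonterminals: {Atom, Expr, Factor, Term}.
Reachable from Expr after that: {Expr, Factor, Term}.
Removed useless symbols: {Atom} and every production mentioning them.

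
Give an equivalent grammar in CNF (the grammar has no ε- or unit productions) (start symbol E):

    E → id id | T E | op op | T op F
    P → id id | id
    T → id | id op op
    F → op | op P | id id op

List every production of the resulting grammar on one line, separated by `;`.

E → X1 X1 | T E | X2 X2 | T Y1; P → X1 X1 | id; T → id | X1 Y2; F → op | X2 P | X1 Y3; X1 → id; X2 → op; Y1 → X2 F; Y2 → X2 X2; Y3 → X1 X2

Introduce a nonterminal for each terminal appearing in a rule of length ≥ 2: X1 → id, X2 → op.
Binarize each right-hand side of length ≥ 3 by chaining fresh nonterminals (Y1, Y2, …): affected rules were E → T X2 F; T → X1 X2 X2; F → X1 X1 X2.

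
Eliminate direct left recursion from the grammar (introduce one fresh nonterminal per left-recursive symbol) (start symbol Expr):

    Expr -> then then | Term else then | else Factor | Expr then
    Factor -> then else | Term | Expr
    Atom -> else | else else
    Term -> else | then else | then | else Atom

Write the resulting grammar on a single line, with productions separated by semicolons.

Expr -> then then Expr1 | Term else then Expr1 | else Factor Expr1; Factor -> then else | Term | Expr; Atom -> else | else else; Term -> else | then else | then | else Atom; Expr1 -> then Expr1 | eps

Directly left-recursive nonterminal: Expr.
For Expr: α = {then}, β = {then then, Term else then, else Factor}. Rewrite as Expr → β Expr1 and Expr1 → α Expr1 | ε.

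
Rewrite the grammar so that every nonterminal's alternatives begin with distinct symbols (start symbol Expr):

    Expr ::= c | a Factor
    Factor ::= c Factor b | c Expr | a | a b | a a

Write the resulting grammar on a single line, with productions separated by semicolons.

Expr ::= c | a Factor; Factor ::= a Factor1 | c Factor2; Factor1 ::= eps | b | a; Factor2 ::= Factor b | Expr

Factor has alternatives sharing prefix 'a': factor to Factor → a Factor1 with Factor1 → ε | b | a.
Factor has alternatives sharing prefix 'c': factor to Factor → c Factor2 with Factor2 → Factor b | Expr.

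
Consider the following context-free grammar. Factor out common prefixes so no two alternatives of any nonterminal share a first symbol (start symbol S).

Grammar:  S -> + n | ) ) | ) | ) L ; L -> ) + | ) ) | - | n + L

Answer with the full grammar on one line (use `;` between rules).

S has alternatives sharing prefix ')': factor to S → ) S' with S' → ) | ε | L.
L has alternatives sharing prefix ')': factor to L → ) L' with L' → + | ).

S -> + n | ) S'; L -> - | n + L | ) L'; S' -> ) | ε | L; L' -> + | )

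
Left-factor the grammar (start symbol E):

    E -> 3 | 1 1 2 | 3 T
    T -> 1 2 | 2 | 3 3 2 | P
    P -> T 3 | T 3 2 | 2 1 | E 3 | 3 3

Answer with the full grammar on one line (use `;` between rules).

E -> 1 1 2 | 3 E'; T -> 1 2 | 2 | 3 3 2 | P; P -> 2 1 | E 3 | 3 3 | T 3 P'; E' -> epsilon | T; P' -> epsilon | 2

E has alternatives sharing prefix '3': factor to E → 3 E' with E' → ε | T.
P has alternatives sharing prefix 'T 3': factor to P → T 3 P' with P' → ε | 2.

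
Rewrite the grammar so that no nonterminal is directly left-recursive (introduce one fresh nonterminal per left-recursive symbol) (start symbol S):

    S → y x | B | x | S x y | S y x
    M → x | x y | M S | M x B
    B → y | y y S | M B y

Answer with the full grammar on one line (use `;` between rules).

Left recursion appears on S, M.
For S: α = {x y, y x}, β = {y x, B, x}. Rewrite as S → β S' and S' → α S' | ε.
For M: α = {S, x B}, β = {x, x y}. Rewrite as M → β M' and M' → α M' | ε.

S → y x S' | B S' | x S'; M → x M' | x y M'; B → y | y y S | M B y; S' → x y S' | y x S' | ε; M' → S M' | x B M' | ε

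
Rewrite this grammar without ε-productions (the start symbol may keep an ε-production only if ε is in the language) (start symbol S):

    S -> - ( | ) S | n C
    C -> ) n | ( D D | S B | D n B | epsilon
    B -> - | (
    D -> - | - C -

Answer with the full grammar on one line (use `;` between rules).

S -> - ( | ) S | n C | n; C -> ) n | ( D D | S B | D n B; B -> - | (; D -> - | - C - | - -

Nullable set = {C}.
ε ∉ L(G), so no ε-production is kept.
Add the nullable-subset variants: S → n C gives n C | n. D → - C - gives - C - | - -.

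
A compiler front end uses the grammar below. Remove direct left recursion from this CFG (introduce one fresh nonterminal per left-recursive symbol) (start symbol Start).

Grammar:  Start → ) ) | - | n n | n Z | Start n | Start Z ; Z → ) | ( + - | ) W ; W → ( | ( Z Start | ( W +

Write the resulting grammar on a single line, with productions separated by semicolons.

Start is directly left-recursive.
For Start: α = {n, Z}, β = {) ), -, n n, n Z}. Rewrite as Start → β Start1 and Start1 → α Start1 | ε.

Start → ) ) Start1 | - Start1 | n n Start1 | n Z Start1; Z → ) | ( + - | ) W; W → ( | ( Z Start | ( W +; Start1 → n Start1 | Z Start1 | ε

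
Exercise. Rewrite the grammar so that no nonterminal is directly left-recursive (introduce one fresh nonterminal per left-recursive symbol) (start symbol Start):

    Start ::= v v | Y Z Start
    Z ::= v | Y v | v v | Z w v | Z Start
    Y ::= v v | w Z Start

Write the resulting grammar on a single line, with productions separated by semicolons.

Start ::= v v | Y Z Start; Z ::= v Z1 | Y v Z1 | v v Z1; Y ::= v v | w Z Start; Z1 ::= w v Z1 | Start Z1 | ε

Z is directly left-recursive.
For Z: α = {w v, Start}, β = {v, Y v, v v}. Rewrite as Z → β Z1 and Z1 → α Z1 | ε.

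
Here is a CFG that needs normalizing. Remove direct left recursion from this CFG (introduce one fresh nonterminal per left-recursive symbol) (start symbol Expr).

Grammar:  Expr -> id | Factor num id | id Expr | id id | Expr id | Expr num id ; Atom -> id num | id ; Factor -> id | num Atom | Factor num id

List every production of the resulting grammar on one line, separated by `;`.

Expr -> id Expr1 | Factor num id Expr1 | id Expr Expr1 | id id Expr1; Atom -> id num | id; Factor -> id Factor1 | num Atom Factor1; Expr1 -> id Expr1 | num id Expr1 | ε; Factor1 -> num id Factor1 | ε

Directly left-recursive nonterminals: Expr, Factor.
For Expr: α = {id, num id}, β = {id, Factor num id, id Expr, id id}. Rewrite as Expr → β Expr1 and Expr1 → α Expr1 | ε.
For Factor: α = {num id}, β = {id, num Atom}. Rewrite as Factor → β Factor1 and Factor1 → α Factor1 | ε.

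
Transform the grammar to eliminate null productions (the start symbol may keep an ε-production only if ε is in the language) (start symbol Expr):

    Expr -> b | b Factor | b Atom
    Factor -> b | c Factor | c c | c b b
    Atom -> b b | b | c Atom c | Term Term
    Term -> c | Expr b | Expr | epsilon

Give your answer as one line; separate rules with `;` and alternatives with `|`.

Nullable set = {Atom, Term}.
ε ∉ L(G), so no ε-production is kept.
For each production, add variants omitting each subset of nullable occurrences: Atom → c Atom c gives c Atom c | c c. Atom → Term Term gives Term Term | Term.

Expr -> b | b Factor | b Atom; Factor -> b | c Factor | c c | c b b; Atom -> b b | b | c Atom c | c c | Term Term | Term; Term -> c | Expr b | Expr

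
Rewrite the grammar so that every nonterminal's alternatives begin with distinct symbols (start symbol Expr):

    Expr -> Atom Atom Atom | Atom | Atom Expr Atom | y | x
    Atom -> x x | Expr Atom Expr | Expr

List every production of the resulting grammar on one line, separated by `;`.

Expr has alternatives sharing prefix 'Atom': factor to Expr → Atom Expr1 with Expr1 → Atom Atom | ε | Expr Atom.
Atom has alternatives sharing prefix 'Expr': factor to Atom → Expr Atom1 with Atom1 → Atom Expr | ε.

Expr -> y | x | Atom Expr1; Atom -> x x | Expr Atom1; Expr1 -> Atom Atom | ε | Expr Atom; Atom1 -> Atom Expr | ε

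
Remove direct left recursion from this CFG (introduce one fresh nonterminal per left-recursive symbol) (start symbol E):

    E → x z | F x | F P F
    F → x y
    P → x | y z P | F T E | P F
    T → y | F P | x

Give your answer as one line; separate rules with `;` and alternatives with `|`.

Left recursion appears on P.
For P: α = {F}, β = {x, y z P, F T E}. Rewrite as P → β P' and P' → α P' | ε.

E → x z | F x | F P F; F → x y; P → x P' | y z P P' | F T E P'; T → y | F P | x; P' → F P' | ε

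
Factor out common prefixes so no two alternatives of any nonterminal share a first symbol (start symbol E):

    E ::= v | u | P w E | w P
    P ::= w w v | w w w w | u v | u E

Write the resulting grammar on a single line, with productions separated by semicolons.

P has alternatives sharing prefix 'w w': factor to P → w w P' with P' → v | w w.
P has alternatives sharing prefix 'u': factor to P → u P'' with P'' → v | E.

E ::= v | u | P w E | w P; P ::= w w P' | u P''; P' ::= v | w w; P'' ::= v | E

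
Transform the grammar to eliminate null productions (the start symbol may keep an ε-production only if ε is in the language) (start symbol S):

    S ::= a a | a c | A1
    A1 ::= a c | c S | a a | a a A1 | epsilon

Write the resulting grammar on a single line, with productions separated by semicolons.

S ::= a a | a c | A1 | ε; A1 ::= a c | c S | c | a a | a a A1

Nullable set = {A1, S}.
ε ∈ L(G) since S is nullable, so keep S → ε.
Expand every rule over subsets of its nullable positions: A1 → c S gives c S | c.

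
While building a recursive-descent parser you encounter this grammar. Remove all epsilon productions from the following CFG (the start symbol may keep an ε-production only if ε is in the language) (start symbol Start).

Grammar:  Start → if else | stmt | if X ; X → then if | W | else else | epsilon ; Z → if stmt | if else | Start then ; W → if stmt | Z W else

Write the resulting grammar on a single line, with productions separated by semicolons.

Nullable nonterminals: {X}.
ε ∉ L(G), so no ε-production is kept.
For each production, add variants omitting each subset of nullable occurrences: Start → if X gives if X | if.

Start → if else | stmt | if X | if; X → then if | W | else else; Z → if stmt | if else | Start then; W → if stmt | Z W else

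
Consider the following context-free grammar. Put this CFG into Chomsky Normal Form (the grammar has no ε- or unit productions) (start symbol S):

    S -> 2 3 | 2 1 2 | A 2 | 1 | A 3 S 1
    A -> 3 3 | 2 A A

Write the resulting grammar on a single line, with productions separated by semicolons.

Introduce a nonterminal for each terminal appearing in a rule of length ≥ 2: X1 → 2, X2 → 3, X3 → 1.
Binarize each right-hand side of length ≥ 3 by chaining fresh nonterminals (Y1, Y2, …): affected rules were S → X1 X3 X1; S → A X2 S X3; A → X1 A A.

S -> X1 X2 | X1 Y1 | A X1 | 1 | A Y2; A -> X2 X2 | X1 Y4; X1 -> 2; X2 -> 3; X3 -> 1; Y1 -> X3 X1; Y2 -> X2 Y3; Y3 -> S X3; Y4 -> A A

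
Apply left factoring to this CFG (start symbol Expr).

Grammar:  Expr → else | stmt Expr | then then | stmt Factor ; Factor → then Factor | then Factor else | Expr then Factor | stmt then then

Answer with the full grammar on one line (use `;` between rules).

Expr has alternatives sharing prefix 'stmt': factor to Expr → stmt Expr1 with Expr1 → Expr | Factor.
Factor has alternatives sharing prefix 'then Factor': factor to Factor → then Factor Factor1 with Factor1 → ε | else.

Expr → else | then then | stmt Expr1; Factor → Expr then Factor | stmt then then | then Factor Factor1; Expr1 → Expr | Factor; Factor1 → ε | else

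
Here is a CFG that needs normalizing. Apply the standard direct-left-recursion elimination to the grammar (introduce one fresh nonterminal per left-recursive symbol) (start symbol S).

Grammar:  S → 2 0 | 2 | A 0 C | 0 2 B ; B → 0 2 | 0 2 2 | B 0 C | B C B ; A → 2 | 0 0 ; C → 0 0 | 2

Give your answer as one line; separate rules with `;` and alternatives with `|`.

B is directly left-recursive.
For B: α = {0 C, C B}, β = {0 2, 0 2 2}. Rewrite as B → β B' and B' → α B' | ε.

S → 2 0 | 2 | A 0 C | 0 2 B; B → 0 2 B' | 0 2 2 B'; A → 2 | 0 0; C → 0 0 | 2; B' → 0 C B' | C B B' | ε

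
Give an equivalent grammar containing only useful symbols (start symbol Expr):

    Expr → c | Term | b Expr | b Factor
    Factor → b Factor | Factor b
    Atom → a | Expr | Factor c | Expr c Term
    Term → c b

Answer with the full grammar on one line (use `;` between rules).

Generating nonterminals: {Atom, Expr, Term}.
Reachable from Expr after that: {Expr, Term}.
Removed useless symbols: {Atom, Factor} and every production mentioning them.

Expr → c | Term | b Expr; Term → c b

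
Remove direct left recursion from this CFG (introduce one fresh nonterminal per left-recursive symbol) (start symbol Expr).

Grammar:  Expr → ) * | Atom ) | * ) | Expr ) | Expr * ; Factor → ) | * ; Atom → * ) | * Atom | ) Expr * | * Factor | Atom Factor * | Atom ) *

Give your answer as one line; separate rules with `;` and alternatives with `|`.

Left recursion appears on Expr, Atom.
For Expr: α = {), *}, β = {) *, Atom ), * )}. Rewrite as Expr → β Expr1 and Expr1 → α Expr1 | ε.
For Atom: α = {Factor *, ) *}, β = {* ), * Atom, ) Expr *, * Factor}. Rewrite as Atom → β Atom1 and Atom1 → α Atom1 | ε.

Expr → ) * Expr1 | Atom ) Expr1 | * ) Expr1; Factor → ) | *; Atom → * ) Atom1 | * Atom Atom1 | ) Expr * Atom1 | * Factor Atom1; Expr1 → ) Expr1 | * Expr1 | ε; Atom1 → Factor * Atom1 | ) * Atom1 | ε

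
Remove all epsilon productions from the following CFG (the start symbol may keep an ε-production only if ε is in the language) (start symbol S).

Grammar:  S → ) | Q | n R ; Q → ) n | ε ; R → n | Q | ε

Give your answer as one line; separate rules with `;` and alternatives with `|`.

Nullable nonterminals: {Q, R, S}.
ε ∈ L(G) since S is nullable, so keep S → ε.
Add the nullable-subset variants: S → n R gives n R | n.

S → ) | Q | n R | n | ε; Q → ) n; R → n | Q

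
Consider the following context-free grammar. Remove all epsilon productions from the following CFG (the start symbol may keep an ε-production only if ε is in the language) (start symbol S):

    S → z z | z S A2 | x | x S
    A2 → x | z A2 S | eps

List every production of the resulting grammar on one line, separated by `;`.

Nullable nonterminals: {A2}.
ε ∉ L(G), so no ε-production is kept.
For each production, add variants omitting each subset of nullable occurrences: S → z S A2 gives z S A2 | z S. A2 → z A2 S gives z A2 S | z S.

S → z z | z S A2 | z S | x | x S; A2 → x | z A2 S | z S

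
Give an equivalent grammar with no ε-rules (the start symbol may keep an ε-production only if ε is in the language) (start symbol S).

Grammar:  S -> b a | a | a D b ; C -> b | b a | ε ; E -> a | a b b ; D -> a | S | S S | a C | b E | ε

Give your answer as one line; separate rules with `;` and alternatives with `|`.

Nullable set = {C, D}.
ε ∉ L(G), so no ε-production is kept.
Expand every rule over subsets of its nullable positions: S → a D b gives a D b | a b.

S -> b a | a | a D b | a b; C -> b | b a; E -> a | a b b; D -> a | S | S S | a C | b E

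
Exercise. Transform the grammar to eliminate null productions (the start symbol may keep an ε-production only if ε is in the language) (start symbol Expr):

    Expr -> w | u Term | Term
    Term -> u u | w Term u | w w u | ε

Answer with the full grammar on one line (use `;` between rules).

Nullable set = {Expr, Term}.
ε ∈ L(G) since Expr is nullable, so keep Expr → ε.
For each production, add variants omitting each subset of nullable occurrences: Expr → u Term gives u Term | u. Term → w Term u gives w Term u | w u.

Expr -> w | u Term | u | Term | ε; Term -> u u | w Term u | w u | w w u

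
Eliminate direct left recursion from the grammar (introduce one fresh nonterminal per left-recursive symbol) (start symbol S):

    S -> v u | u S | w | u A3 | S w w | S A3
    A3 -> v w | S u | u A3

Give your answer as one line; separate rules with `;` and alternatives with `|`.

Left recursion appears on S.
For S: α = {w w, A3}, β = {v u, u S, w, u A3}. Rewrite as S → β S' and S' → α S' | ε.

S -> v u S' | u S S' | w S' | u A3 S'; A3 -> v w | S u | u A3; S' -> w w S' | A3 S' | eps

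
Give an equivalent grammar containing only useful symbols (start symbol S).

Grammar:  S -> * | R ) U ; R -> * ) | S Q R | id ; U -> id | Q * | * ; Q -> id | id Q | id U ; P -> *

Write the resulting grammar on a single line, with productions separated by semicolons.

S -> * | R ) U; R -> * ) | S Q R | id; U -> id | Q * | *; Q -> id | id Q | id U

Generating nonterminals: {P, Q, R, S, U}.
Reachable from S after that: {Q, R, S, U}.
Removed useless symbols: {P} and every production mentioning them.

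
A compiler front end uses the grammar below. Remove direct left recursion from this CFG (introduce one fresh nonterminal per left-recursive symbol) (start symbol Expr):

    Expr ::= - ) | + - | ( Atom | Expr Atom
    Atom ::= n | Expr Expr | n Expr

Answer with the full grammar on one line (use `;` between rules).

Expr ::= - ) Expr1 | + - Expr1 | ( Atom Expr1; Atom ::= n | Expr Expr | n Expr; Expr1 ::= Atom Expr1 | ε

Expr is directly left-recursive.
For Expr: α = {Atom}, β = {- ), + -, ( Atom}. Rewrite as Expr → β Expr1 and Expr1 → α Expr1 | ε.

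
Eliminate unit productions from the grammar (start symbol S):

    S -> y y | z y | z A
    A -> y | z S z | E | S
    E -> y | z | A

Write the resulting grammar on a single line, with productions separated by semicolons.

Unit pairs: A ⇒* {E, S}; E ⇒* {A, S}.
For each unit pair (A, B), copy every non-unit production of B to A, then drop all unit productions.

S -> y y | z y | z A; A -> y | z | y y | z y | z A | z S z; E -> y | z | y y | z y | z A | z S z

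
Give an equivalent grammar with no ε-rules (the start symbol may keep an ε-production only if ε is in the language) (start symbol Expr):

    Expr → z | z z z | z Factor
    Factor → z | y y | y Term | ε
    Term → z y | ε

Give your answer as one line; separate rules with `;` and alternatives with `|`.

Expr → z | z z z | z Factor; Factor → z | y y | y Term | y; Term → z y

Nullable nonterminals: {Factor, Term}.
ε ∉ L(G), so no ε-production is kept.
Add the nullable-subset variants: Factor → y Term gives y Term | y.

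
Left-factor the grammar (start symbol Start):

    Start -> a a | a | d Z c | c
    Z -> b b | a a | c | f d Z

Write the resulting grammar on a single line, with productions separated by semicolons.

Start -> d Z c | c | a Start1; Z -> b b | a a | c | f d Z; Start1 -> a | eps

Start has alternatives sharing prefix 'a': factor to Start → a Start1 with Start1 → a | ε.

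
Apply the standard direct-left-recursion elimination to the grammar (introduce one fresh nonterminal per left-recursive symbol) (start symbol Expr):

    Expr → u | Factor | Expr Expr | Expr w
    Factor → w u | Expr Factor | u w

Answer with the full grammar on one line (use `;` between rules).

Left recursion appears on Expr.
For Expr: α = {Expr, w}, β = {u, Factor}. Rewrite as Expr → β Expr1 and Expr1 → α Expr1 | ε.

Expr → u Expr1 | Factor Expr1; Factor → w u | Expr Factor | u w; Expr1 → Expr Expr1 | w Expr1 | ε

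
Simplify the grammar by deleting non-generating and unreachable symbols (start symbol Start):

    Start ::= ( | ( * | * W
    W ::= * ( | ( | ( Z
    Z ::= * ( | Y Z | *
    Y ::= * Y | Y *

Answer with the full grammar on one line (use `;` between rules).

Generating nonterminals: {Start, W, Z}.
Reachable from Start after that: {Start, W, Z}.
Removed useless symbols: {Y} and every production mentioning them.

Start ::= ( | ( * | * W; W ::= * ( | ( | ( Z; Z ::= * ( | *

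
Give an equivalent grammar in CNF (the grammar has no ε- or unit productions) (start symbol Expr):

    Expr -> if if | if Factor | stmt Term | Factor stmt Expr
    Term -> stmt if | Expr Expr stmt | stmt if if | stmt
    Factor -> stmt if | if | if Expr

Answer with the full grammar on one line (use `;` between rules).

Expr -> X1 X1 | X1 Factor | X2 Term | Factor Y1; Term -> X2 X1 | Expr Y2 | X2 Y3 | stmt; Factor -> X2 X1 | if | X1 Expr; X1 -> if; X2 -> stmt; Y1 -> X2 Expr; Y2 -> Expr X2; Y3 -> X1 X1

Introduce a nonterminal for each terminal appearing in a rule of length ≥ 2: X1 → if, X2 → stmt.
Binarize each right-hand side of length ≥ 3 by chaining fresh nonterminals (Y1, Y2, …): affected rules were Expr → Factor X2 Expr; Term → Expr Expr X2; Term → X2 X1 X1.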